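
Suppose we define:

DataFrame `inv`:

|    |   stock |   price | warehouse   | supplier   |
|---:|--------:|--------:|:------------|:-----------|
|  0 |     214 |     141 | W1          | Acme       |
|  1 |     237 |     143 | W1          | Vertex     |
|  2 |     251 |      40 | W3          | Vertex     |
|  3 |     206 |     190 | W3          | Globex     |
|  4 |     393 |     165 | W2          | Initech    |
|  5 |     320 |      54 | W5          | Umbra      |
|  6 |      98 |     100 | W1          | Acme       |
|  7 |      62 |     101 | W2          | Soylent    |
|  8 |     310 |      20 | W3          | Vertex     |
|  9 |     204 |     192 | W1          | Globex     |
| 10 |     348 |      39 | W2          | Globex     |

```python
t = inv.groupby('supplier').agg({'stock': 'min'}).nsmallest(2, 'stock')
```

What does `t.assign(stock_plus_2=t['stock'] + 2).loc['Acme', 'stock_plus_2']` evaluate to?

group by supplier, min of stock:
          stock
supplier       
Acme         98
Globex      204
Initech     393
Soylent      62
Umbra       320
Vertex      237
take 2 rows with smallest stock:
          stock
supplier       
Soylent      62
Acme         98
add column stock_plus_2 = t['stock'] + 2:
          stock  stock_plus_2
supplier                     
Soylent      62            64
Acme         98           100
Hence 100.

100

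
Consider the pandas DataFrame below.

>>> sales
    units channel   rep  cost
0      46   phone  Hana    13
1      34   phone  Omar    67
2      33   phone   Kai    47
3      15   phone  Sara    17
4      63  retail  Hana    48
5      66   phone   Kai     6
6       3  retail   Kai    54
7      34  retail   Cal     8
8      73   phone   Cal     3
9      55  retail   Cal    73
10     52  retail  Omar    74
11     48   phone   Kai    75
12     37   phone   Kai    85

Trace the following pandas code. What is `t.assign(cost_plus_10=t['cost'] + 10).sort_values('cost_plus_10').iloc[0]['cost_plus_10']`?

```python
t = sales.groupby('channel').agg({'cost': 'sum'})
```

group by channel, sum of cost:
         cost
channel      
phone     313
retail    257
add column cost_plus_10 = t['cost'] + 10:
         cost  cost_plus_10
channel                    
phone     313           323
retail    257           267
sort by cost_plus_10:
         cost  cost_plus_10
channel                    
retail    257           267
phone     313           323

267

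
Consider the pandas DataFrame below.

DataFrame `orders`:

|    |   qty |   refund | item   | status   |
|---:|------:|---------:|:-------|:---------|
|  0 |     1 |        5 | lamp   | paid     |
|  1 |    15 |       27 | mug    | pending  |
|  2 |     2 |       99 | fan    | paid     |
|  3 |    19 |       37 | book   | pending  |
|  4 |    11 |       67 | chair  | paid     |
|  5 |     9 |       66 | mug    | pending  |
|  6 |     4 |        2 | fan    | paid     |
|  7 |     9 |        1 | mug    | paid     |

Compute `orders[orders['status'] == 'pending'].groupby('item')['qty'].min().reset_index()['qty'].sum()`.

filter rows where status == 'pending':
   qty  refund  item   status
1   15      27   mug  pending
3   19      37  book  pending
5    9      66   mug  pending
group by item, min of qty:
item
book    19
mug      9
Name: qty, dtype: int64
reset_index():
   item  qty
0  book   19
1   mug    9
The sum of column 'qty' is 28.

28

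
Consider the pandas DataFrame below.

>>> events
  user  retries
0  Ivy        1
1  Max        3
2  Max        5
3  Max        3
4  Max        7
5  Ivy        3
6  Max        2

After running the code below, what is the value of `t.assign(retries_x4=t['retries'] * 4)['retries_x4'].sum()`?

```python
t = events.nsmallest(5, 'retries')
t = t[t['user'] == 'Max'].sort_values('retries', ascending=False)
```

32

take 5 rows with smallest retries:
  user  retries
0  Ivy        1
6  Max        2
1  Max        3
3  Max        3
5  Ivy        3
filter rows where user == 'Max':
  user  retries
6  Max        2
1  Max        3
3  Max        3
sort by retries descending:
  user  retries
1  Max        3
3  Max        3
6  Max        2
add column retries_x4 = t['retries'] * 4:
  user  retries  retries_x4
1  Max        3          12
3  Max        3          12
6  Max        2           8
So sum() = 32.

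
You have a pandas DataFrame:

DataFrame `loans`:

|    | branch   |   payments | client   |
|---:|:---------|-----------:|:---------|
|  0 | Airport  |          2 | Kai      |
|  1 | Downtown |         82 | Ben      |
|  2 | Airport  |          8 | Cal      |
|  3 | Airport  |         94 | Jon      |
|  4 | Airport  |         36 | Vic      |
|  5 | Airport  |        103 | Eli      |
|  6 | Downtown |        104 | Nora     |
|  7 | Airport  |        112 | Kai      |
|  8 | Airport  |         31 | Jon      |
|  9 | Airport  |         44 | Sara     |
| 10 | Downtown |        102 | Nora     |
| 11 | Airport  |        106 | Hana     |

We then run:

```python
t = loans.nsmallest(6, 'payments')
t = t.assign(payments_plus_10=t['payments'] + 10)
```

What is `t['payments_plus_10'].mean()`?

43.8333333333

take 6 rows with smallest payments:
     branch  payments client
0   Airport         2    Kai
2   Airport         8    Cal
8   Airport        31    Jon
4   Airport        36    Vic
9   Airport        44   Sara
1  Downtown        82    Ben
add column payments_plus_10 = t['payments'] + 10:
     branch  payments client  payments_plus_10
0   Airport         2    Kai                12
2   Airport         8    Cal                18
8   Airport        31    Jon                41
4   Airport        36    Vic                46
9   Airport        44   Sara                54
1  Downtown        82    Ben                92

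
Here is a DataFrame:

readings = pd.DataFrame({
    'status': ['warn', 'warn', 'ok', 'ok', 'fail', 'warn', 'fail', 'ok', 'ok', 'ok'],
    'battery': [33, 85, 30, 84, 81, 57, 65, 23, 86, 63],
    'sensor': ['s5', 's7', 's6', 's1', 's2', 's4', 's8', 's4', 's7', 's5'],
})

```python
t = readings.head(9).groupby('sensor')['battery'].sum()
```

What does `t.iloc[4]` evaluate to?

take first 9 rows:
  status  battery sensor
0   warn       33     s5
1   warn       85     s7
2     ok       30     s6
3     ok       84     s1
4   fail       81     s2
5   warn       57     s4
6   fail       65     s8
7     ok       23     s4
8     ok       86     s7
group by sensor, sum of battery:
sensor
s1     84
s2     81
s4     80
s5     33
s6     30
s7    171
s8     65
Name: battery, dtype: int64
So iloc[4] = 30.

30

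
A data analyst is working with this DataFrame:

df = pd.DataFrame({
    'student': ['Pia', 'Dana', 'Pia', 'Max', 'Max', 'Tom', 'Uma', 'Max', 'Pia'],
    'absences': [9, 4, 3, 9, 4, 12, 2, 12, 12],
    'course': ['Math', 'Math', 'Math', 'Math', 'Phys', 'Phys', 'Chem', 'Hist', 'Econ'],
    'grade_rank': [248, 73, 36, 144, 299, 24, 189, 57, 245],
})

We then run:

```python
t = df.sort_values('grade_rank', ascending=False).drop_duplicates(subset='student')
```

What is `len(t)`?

sort by grade_rank descending:
  student  absences course  grade_rank
4     Max         4   Phys         299
0     Pia         9   Math         248
8     Pia        12   Econ         245
6     Uma         2   Chem         189
3     Max         9   Math         144
1    Dana         4   Math          73
7     Max        12   Hist          57
2     Pia         3   Math          36
5     Tom        12   Phys          24
drop duplicate student (keep=first):
  student  absences course  grade_rank
4     Max         4   Phys         299
0     Pia         9   Math         248
6     Uma         2   Chem         189
1    Dana         4   Math          73
5     Tom        12   Phys          24
Hence 5.

5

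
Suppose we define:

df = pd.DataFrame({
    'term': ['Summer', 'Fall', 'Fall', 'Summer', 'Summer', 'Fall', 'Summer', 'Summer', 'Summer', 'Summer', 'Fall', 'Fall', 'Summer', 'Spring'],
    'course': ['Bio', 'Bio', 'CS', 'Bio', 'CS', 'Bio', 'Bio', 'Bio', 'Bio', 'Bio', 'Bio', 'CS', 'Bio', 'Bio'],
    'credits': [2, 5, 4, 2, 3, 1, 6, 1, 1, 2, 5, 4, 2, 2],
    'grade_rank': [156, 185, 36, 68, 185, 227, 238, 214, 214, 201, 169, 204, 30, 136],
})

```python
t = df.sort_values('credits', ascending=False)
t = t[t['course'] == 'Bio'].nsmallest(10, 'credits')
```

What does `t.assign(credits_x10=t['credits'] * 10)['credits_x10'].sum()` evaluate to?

sort by credits descending:
      term course  credits  grade_rank
6   Summer    Bio        6         238
1     Fall    Bio        5         185
10    Fall    Bio        5         169
2     Fall     CS        4          36
11    Fall     CS        4         204
4   Summer     CS        3         185
0   Summer    Bio        2         156
3   Summer    Bio        2          68
9   Summer    Bio        2         201
12  Summer    Bio        2          30
13  Spring    Bio        2         136
5     Fall    Bio        1         227
7   Summer    Bio        1         214
8   Summer    Bio        1         214
filter rows where course == 'Bio':
      term course  credits  grade_rank
6   Summer    Bio        6         238
1     Fall    Bio        5         185
10    Fall    Bio        5         169
0   Summer    Bio        2         156
3   Summer    Bio        2          68
9   Summer    Bio        2         201
12  Summer    Bio        2          30
13  Spring    Bio        2         136
5     Fall    Bio        1         227
7   Summer    Bio        1         214
8   Summer    Bio        1         214
take 10 rows with smallest credits:
      term course  credits  grade_rank
5     Fall    Bio        1         227
7   Summer    Bio        1         214
8   Summer    Bio        1         214
0   Summer    Bio        2         156
3   Summer    Bio        2          68
9   Summer    Bio        2         201
12  Summer    Bio        2          30
13  Spring    Bio        2         136
1     Fall    Bio        5         185
10    Fall    Bio        5         169
add column credits_x10 = t['credits'] * 10:
      term course  credits  grade_rank  credits_x10
5     Fall    Bio        1         227           10
7   Summer    Bio        1         214           10
8   Summer    Bio        1         214           10
0   Summer    Bio        2         156           20
3   Summer    Bio        2          68           20
9   Summer    Bio        2         201           20
12  Summer    Bio        2          30           20
13  Spring    Bio        2         136           20
1     Fall    Bio        5         185           50
10    Fall    Bio        5         169           50
So sum() = 230.

230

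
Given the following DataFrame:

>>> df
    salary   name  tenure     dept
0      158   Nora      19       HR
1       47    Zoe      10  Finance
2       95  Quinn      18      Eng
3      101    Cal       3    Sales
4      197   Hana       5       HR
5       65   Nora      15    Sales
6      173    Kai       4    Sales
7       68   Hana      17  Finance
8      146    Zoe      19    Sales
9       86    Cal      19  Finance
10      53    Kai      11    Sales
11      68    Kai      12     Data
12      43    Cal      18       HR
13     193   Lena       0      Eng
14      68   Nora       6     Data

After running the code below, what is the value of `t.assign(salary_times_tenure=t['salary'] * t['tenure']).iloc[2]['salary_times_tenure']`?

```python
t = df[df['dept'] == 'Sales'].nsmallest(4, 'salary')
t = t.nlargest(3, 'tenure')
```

filter rows where dept == 'Sales':
    salary  name  tenure   dept
3      101   Cal       3  Sales
5       65  Nora      15  Sales
6      173   Kai       4  Sales
8      146   Zoe      19  Sales
10      53   Kai      11  Sales
take 4 rows with smallest salary:
    salary  name  tenure   dept
10      53   Kai      11  Sales
5       65  Nora      15  Sales
3      101   Cal       3  Sales
8      146   Zoe      19  Sales
take 3 rows with largest tenure:
    salary  name  tenure   dept
8      146   Zoe      19  Sales
5       65  Nora      15  Sales
10      53   Kai      11  Sales
add column salary_times_tenure = t['salary'] * t['tenure']:
    salary  name  tenure   dept  salary_times_tenure
8      146   Zoe      19  Sales                 2774
5       65  Nora      15  Sales                  975
10      53   Kai      11  Sales                  583

583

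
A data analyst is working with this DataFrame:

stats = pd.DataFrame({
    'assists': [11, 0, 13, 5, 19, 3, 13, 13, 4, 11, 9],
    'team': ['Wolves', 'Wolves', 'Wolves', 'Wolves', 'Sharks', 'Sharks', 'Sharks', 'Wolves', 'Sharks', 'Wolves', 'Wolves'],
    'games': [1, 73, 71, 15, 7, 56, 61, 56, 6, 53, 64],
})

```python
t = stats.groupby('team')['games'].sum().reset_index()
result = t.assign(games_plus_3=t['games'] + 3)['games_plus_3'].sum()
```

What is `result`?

group by team, sum of games:
team
Sharks    130
Wolves    333
Name: games, dtype: int64
reset_index():
     team  games
0  Sharks    130
1  Wolves    333
add column games_plus_3 = t['games'] + 3:
     team  games  games_plus_3
0  Sharks    130           133
1  Wolves    333           336

469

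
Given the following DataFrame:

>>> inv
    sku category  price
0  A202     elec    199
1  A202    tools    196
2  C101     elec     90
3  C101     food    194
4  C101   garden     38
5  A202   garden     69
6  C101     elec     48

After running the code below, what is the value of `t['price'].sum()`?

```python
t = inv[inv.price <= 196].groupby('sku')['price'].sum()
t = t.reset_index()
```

filter rows where price <= 196:
    sku category  price
1  A202    tools    196
2  C101     elec     90
3  C101     food    194
4  C101   garden     38
5  A202   garden     69
6  C101     elec     48
group by sku, sum of price:
sku
A202    265
C101    370
Name: price, dtype: int64
reset_index():
    sku  price
0  A202    265
1  C101    370
Reading off the sum of column 'price', we get 635.

635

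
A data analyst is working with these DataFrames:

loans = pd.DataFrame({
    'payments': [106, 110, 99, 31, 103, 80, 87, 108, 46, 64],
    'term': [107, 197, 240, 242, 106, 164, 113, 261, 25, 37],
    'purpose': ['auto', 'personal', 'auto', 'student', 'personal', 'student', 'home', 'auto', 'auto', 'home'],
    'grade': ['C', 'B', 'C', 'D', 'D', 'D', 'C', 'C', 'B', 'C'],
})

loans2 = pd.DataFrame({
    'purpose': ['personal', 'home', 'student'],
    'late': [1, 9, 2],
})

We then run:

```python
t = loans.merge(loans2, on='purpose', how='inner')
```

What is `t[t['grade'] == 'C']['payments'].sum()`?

merge on 'purpose' (how='inner') → 6 rows:
   payments  term   purpose grade  late
0       110   197  personal     B     1
1        31   242   student     D     2
2       103   106  personal     D     1
3        80   164   student     D     2
4        87   113      home     C     9
5        64    37      home     C     9
filter rows where grade == 'C':
   payments  term purpose grade  late
4        87   113    home     C     9
5        64    37    home     C     9
Then the sum of column 'payments': 151

151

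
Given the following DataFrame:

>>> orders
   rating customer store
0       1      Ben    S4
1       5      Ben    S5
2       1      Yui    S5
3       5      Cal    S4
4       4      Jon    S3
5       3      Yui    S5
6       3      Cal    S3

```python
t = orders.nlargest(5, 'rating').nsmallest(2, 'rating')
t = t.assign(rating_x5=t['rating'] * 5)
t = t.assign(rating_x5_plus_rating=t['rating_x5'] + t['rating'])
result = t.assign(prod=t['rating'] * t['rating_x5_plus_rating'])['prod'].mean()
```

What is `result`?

take 5 rows with largest rating:
   rating customer store
1       5      Ben    S5
3       5      Cal    S4
4       4      Jon    S3
5       3      Yui    S5
6       3      Cal    S3
take 2 rows with smallest rating:
   rating customer store
5       3      Yui    S5
6       3      Cal    S3
add column rating_x5 = t['rating'] * 5:
   rating customer store  rating_x5
5       3      Yui    S5         15
6       3      Cal    S3         15
add column rating_x5_plus_rating = t['rating_x5'] + t['rating']:
   rating customer store  rating_x5  rating_x5_plus_rating
5       3      Yui    S5         15                     18
6       3      Cal    S3         15                     18
add column prod = t['rating'] * t['rating_x5_plus_rating']:
   rating customer store  rating_x5  rating_x5_plus_rating  prod
5       3      Yui    S5         15                     18    54
6       3      Cal    S3         15                     18    54
Reading off the mean of column 'prod', we get 54.0.

54.0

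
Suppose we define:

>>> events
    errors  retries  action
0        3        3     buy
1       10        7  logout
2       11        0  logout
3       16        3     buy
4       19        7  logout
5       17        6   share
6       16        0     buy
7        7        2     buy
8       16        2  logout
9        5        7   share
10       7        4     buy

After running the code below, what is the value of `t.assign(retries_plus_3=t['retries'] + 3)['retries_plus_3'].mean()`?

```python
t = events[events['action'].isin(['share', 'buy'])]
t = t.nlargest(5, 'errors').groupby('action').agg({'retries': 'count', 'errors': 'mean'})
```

5.5

filter rows where action in ['share', 'buy']:
    errors  retries action
0        3        3    buy
3       16        3    buy
5       17        6  share
6       16        0    buy
7        7        2    buy
9        5        7  share
10       7        4    buy
take 5 rows with largest errors:
    errors  retries action
5       17        6  share
3       16        3    buy
6       16        0    buy
7        7        2    buy
10       7        4    buy
group by action: count(retries), mean(errors):
        retries  errors
action                 
buy           4    11.5
share         1    17.0
add column retries_plus_3 = t['retries'] + 3:
        retries  errors  retries_plus_3
action                                 
buy           4    11.5               7
share         1    17.0               4
Taking the mean of column 'retries_plus_3' gives 5.5.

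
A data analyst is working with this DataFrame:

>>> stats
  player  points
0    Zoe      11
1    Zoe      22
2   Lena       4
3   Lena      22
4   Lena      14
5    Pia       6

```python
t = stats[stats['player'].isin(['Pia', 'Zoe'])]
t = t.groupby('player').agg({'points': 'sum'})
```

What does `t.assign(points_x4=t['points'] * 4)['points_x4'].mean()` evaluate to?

78.0

filter rows where player in ['Pia', 'Zoe']:
  player  points
0    Zoe      11
1    Zoe      22
5    Pia       6
group by player, sum of points:
        points
player        
Pia          6
Zoe         33
add column points_x4 = t['points'] * 4:
        points  points_x4
player                   
Pia          6         24
Zoe         33        132
Finally, mean of column 'points_x4' = 78.0.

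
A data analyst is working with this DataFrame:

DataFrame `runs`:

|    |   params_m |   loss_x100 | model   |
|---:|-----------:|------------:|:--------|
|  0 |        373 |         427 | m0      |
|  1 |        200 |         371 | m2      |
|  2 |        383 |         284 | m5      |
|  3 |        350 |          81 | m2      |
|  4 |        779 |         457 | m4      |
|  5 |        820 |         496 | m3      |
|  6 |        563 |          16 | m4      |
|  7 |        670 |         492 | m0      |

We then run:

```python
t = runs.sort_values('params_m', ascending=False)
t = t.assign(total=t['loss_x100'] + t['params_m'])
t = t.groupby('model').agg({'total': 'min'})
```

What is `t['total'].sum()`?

sort by params_m descending:
   params_m  loss_x100 model
5       820        496    m3
4       779        457    m4
7       670        492    m0
6       563         16    m4
2       383        284    m5
0       373        427    m0
3       350         81    m2
1       200        371    m2
add column total = t['loss_x100'] + t['params_m']:
   params_m  loss_x100 model  total
5       820        496    m3   1316
4       779        457    m4   1236
7       670        492    m0   1162
6       563         16    m4    579
2       383        284    m5    667
0       373        427    m0    800
3       350         81    m2    431
1       200        371    m2    571
group by model, min of total:
       total
model       
m0       800
m2       431
m3      1316
m4       579
m5       667
Taking the sum of column 'total' gives 3793.

3793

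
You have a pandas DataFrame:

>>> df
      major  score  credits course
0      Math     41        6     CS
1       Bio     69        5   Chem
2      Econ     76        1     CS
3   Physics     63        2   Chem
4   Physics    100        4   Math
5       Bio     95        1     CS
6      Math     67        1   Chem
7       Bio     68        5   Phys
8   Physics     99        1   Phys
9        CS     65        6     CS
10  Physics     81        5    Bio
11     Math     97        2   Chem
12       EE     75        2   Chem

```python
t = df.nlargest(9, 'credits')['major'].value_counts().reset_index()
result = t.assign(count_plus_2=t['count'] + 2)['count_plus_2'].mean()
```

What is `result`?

3.8

take 9 rows with largest credits:
      major  score  credits course
0      Math     41        6     CS
9        CS     65        6     CS
1       Bio     69        5   Chem
7       Bio     68        5   Phys
10  Physics     81        5    Bio
4   Physics    100        4   Math
3   Physics     63        2   Chem
11     Math     97        2   Chem
12       EE     75        2   Chem
value_counts of major:
major
Physics    3
Math       2
Bio        2
CS         1
EE         1
Name: count, dtype: int64
reset_index():
     major  count
0  Physics      3
1     Math      2
2      Bio      2
3       CS      1
4       EE      1
add column count_plus_2 = t['count'] + 2:
     major  count  count_plus_2
0  Physics      3             5
1     Math      2             4
2      Bio      2             4
3       CS      1             3
4       EE      1             3
Hence 3.8.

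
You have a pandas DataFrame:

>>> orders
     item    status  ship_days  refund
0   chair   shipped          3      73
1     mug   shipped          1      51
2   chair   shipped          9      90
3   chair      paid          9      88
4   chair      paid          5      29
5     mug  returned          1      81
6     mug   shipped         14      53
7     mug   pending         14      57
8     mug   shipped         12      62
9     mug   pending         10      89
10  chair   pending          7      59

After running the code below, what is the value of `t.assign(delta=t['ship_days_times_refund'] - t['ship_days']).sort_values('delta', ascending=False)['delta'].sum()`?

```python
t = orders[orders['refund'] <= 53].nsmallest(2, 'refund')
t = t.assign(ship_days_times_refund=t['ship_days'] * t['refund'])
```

filter rows where refund <= 53:
    item   status  ship_days  refund
1    mug  shipped          1      51
4  chair     paid          5      29
6    mug  shipped         14      53
take 2 rows with smallest refund:
    item   status  ship_days  refund
4  chair     paid          5      29
1    mug  shipped          1      51
add column ship_days_times_refund = t['ship_days'] * t['refund']:
    item   status  ship_days  refund  ship_days_times_refund
4  chair     paid          5      29                     145
1    mug  shipped          1      51                      51
add column delta = t['ship_days_times_refund'] - t['ship_days']:
    item   status  ship_days  refund  ship_days_times_refund  delta
4  chair     paid          5      29                     145    140
1    mug  shipped          1      51                      51     50
sort by delta descending:
    item   status  ship_days  refund  ship_days_times_refund  delta
4  chair     paid          5      29                     145    140
1    mug  shipped          1      51                      51     50
sum of column 'delta' → 190

190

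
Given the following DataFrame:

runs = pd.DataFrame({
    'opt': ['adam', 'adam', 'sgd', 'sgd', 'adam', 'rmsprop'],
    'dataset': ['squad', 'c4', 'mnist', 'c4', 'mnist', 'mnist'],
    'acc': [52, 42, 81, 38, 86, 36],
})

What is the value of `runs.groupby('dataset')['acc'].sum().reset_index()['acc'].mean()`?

group by dataset, sum of acc:
dataset
c4        80
mnist    203
squad     52
Name: acc, dtype: int64
reset_index():
  dataset  acc
0      c4   80
1   mnist  203
2   squad   52

111.666666667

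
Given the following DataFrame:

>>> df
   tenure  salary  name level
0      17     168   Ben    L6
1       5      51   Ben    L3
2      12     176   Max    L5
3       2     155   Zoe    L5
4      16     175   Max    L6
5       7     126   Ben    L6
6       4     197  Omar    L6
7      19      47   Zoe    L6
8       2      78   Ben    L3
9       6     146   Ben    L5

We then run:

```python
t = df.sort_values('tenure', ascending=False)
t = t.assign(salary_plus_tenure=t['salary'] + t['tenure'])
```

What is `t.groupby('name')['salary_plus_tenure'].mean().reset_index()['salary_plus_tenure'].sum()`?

623.2

sort by tenure descending:
   tenure  salary  name level
7      19      47   Zoe    L6
0      17     168   Ben    L6
4      16     175   Max    L6
2      12     176   Max    L5
5       7     126   Ben    L6
9       6     146   Ben    L5
1       5      51   Ben    L3
6       4     197  Omar    L6
3       2     155   Zoe    L5
8       2      78   Ben    L3
add column salary_plus_tenure = t['salary'] + t['tenure']:
   tenure  salary  name level  salary_plus_tenure
7      19      47   Zoe    L6                  66
0      17     168   Ben    L6                 185
4      16     175   Max    L6                 191
2      12     176   Max    L5                 188
5       7     126   Ben    L6                 133
9       6     146   Ben    L5                 152
1       5      51   Ben    L3                  56
6       4     197  Omar    L6                 201
3       2     155   Zoe    L5                 157
8       2      78   Ben    L3                  80
group by name, mean of salary_plus_tenure:
name
Ben     121.2
Max     189.5
Omar    201.0
Zoe     111.5
Name: salary_plus_tenure, dtype: float64
reset_index():
   name  salary_plus_tenure
0   Ben               121.2
1   Max               189.5
2  Omar               201.0
3   Zoe               111.5
The sum of column 'salary_plus_tenure' is 623.2.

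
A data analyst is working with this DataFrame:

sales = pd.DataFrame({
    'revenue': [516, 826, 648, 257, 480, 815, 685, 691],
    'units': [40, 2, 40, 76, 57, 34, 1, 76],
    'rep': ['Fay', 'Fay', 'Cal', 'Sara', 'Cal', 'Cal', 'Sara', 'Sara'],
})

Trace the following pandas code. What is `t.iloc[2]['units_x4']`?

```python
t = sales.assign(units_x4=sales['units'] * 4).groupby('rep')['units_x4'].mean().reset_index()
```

add column units_x4 = sales['units'] * 4:
   revenue  units   rep  units_x4
0      516     40   Fay       160
1      826      2   Fay         8
2      648     40   Cal       160
3      257     76  Sara       304
4      480     57   Cal       228
5      815     34   Cal       136
6      685      1  Sara         4
7      691     76  Sara       304
group by rep, mean of units_x4:
rep
Cal     174.666667
Fay      84.000000
Sara    204.000000
Name: units_x4, dtype: float64
reset_index():
    rep    units_x4
0   Cal  174.666667
1   Fay   84.000000
2  Sara  204.000000
Then the value at position 2, column 'units_x4': 204.0

204.0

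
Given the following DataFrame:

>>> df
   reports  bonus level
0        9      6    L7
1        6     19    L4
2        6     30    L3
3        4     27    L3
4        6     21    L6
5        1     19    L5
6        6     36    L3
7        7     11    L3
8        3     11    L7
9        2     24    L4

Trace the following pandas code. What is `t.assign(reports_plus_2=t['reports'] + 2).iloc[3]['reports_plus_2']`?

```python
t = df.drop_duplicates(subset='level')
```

drop duplicate level (keep=first):
   reports  bonus level
0        9      6    L7
1        6     19    L4
2        6     30    L3
4        6     21    L6
5        1     19    L5
add column reports_plus_2 = t['reports'] + 2:
   reports  bonus level  reports_plus_2
0        9      6    L7              11
1        6     19    L4               8
2        6     30    L3               8
4        6     21    L6               8
5        1     19    L5               3
Hence 8.

8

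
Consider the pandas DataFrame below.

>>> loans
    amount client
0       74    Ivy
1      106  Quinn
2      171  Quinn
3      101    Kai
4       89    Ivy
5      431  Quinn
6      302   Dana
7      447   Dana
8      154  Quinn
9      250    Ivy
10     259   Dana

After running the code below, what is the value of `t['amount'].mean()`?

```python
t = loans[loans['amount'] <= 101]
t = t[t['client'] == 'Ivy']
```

81.5

filter rows where amount <= 101:
   amount client
0      74    Ivy
3     101    Kai
4      89    Ivy
filter rows where client == 'Ivy':
   amount client
0      74    Ivy
4      89    Ivy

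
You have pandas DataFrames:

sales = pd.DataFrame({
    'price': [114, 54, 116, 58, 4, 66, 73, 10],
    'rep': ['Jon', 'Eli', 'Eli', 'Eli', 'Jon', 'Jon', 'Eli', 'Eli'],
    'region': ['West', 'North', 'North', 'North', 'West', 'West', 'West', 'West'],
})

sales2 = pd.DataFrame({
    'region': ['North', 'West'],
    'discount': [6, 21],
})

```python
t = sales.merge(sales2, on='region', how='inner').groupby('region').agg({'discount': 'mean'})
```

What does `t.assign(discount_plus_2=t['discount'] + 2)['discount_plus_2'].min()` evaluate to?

8.0

merge on 'region' (how='inner') → 8 rows:
   price  rep region  discount
0    114  Jon   West        21
1     54  Eli  North         6
2    116  Eli  North         6
3     58  Eli  North         6
4      4  Jon   West        21
5     66  Jon   West        21
6     73  Eli   West        21
7     10  Eli   West        21
group by region, mean of discount:
        discount
region          
North        6.0
West        21.0
add column discount_plus_2 = t['discount'] + 2:
        discount  discount_plus_2
region                           
North        6.0              8.0
West        21.0             23.0
Taking the min of column 'discount_plus_2' gives 8.0.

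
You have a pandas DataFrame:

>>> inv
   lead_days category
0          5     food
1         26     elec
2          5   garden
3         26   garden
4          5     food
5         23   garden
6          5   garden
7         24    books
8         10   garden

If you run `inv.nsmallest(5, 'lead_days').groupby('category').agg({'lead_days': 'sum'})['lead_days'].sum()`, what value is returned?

take 5 rows with smallest lead_days:
   lead_days category
0          5     food
2          5   garden
4          5     food
6          5   garden
8         10   garden
group by category, sum of lead_days:
          lead_days
category           
food             10
garden           20
sum of column 'lead_days' → 30

30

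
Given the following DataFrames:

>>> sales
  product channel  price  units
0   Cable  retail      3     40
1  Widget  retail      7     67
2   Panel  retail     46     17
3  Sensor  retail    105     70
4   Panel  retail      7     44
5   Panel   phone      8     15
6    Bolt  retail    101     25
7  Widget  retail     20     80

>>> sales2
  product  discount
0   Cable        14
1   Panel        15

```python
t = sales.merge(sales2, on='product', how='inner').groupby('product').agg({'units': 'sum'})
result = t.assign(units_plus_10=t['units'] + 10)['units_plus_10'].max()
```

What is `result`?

86

merge on 'product' (how='inner') → 4 rows:
  product channel  price  units  discount
0   Cable  retail      3     40        14
1   Panel  retail     46     17        15
2   Panel  retail      7     44        15
3   Panel   phone      8     15        15
group by product, sum of units:
         units
product       
Cable       40
Panel       76
add column units_plus_10 = t['units'] + 10:
         units  units_plus_10
product                      
Cable       40             50
Panel       76             86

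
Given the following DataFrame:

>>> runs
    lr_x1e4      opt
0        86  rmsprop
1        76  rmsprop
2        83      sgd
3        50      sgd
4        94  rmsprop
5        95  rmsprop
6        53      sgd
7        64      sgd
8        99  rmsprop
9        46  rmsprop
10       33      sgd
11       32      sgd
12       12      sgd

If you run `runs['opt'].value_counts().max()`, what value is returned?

value_counts of opt:
opt
sgd        7
rmsprop    6
Name: count, dtype: int64

7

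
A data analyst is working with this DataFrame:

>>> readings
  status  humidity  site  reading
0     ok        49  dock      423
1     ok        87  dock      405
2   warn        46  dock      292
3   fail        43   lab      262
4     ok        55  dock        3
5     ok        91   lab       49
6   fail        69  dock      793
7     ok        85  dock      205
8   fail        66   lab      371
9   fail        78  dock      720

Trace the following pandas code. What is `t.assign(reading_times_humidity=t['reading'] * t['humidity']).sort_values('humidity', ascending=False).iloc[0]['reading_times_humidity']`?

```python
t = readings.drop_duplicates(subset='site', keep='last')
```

56160

drop duplicate site (keep=last):
  status  humidity  site  reading
8   fail        66   lab      371
9   fail        78  dock      720
add column reading_times_humidity = t['reading'] * t['humidity']:
  status  humidity  site  reading  reading_times_humidity
8   fail        66   lab      371                   24486
9   fail        78  dock      720                   56160
sort by humidity descending:
  status  humidity  site  reading  reading_times_humidity
9   fail        78  dock      720                   56160
8   fail        66   lab      371                   24486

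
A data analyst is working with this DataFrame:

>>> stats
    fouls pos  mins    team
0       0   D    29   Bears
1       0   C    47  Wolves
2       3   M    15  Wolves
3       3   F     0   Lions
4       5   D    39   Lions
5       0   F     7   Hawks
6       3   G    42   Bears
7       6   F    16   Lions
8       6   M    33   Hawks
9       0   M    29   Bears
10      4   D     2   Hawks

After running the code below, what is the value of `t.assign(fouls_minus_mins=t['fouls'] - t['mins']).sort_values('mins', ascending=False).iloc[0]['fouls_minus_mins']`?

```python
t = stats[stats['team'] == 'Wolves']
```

-47

filter rows where team == 'Wolves':
   fouls pos  mins    team
1      0   C    47  Wolves
2      3   M    15  Wolves
add column fouls_minus_mins = t['fouls'] - t['mins']:
   fouls pos  mins    team  fouls_minus_mins
1      0   C    47  Wolves               -47
2      3   M    15  Wolves               -12
sort by mins descending:
   fouls pos  mins    team  fouls_minus_mins
1      0   C    47  Wolves               -47
2      3   M    15  Wolves               -12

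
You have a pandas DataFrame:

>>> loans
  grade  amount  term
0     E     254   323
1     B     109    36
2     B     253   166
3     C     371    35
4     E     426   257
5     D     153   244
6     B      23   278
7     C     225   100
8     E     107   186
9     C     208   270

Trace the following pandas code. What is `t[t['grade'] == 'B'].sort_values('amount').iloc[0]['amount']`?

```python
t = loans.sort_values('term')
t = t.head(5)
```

sort by term:
  grade  amount  term
3     C     371    35
1     B     109    36
7     C     225   100
2     B     253   166
8     E     107   186
5     D     153   244
4     E     426   257
9     C     208   270
6     B      23   278
0     E     254   323
take first 5 rows:
  grade  amount  term
3     C     371    35
1     B     109    36
7     C     225   100
2     B     253   166
8     E     107   186
filter rows where grade == 'B':
  grade  amount  term
1     B     109    36
2     B     253   166
sort by amount:
  grade  amount  term
1     B     109    36
2     B     253   166
Hence 109.

109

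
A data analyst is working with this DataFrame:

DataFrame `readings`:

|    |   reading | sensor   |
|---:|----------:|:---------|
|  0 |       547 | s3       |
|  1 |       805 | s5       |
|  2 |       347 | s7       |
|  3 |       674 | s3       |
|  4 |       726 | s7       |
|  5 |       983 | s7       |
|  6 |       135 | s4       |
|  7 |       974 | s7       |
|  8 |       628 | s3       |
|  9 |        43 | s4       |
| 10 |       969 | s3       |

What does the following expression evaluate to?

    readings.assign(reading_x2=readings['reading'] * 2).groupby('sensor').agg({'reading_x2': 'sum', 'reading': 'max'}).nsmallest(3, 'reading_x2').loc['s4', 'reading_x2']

add column reading_x2 = readings['reading'] * 2:
    reading sensor  reading_x2
0       547     s3        1094
1       805     s5        1610
2       347     s7         694
3       674     s3        1348
4       726     s7        1452
5       983     s7        1966
6       135     s4         270
7       974     s7        1948
8       628     s3        1256
9        43     s4          86
10      969     s3        1938
group by sensor: sum(reading_x2), max(reading):
        reading_x2  reading
sensor                     
s3            5636      969
s4             356      135
s5            1610      805
s7            6060      983
take 3 rows with smallest reading_x2:
        reading_x2  reading
sensor                     
s4             356      135
s5            1610      805
s3            5636      969
Finally, value at row 's4', column 'reading_x2' = 356.

356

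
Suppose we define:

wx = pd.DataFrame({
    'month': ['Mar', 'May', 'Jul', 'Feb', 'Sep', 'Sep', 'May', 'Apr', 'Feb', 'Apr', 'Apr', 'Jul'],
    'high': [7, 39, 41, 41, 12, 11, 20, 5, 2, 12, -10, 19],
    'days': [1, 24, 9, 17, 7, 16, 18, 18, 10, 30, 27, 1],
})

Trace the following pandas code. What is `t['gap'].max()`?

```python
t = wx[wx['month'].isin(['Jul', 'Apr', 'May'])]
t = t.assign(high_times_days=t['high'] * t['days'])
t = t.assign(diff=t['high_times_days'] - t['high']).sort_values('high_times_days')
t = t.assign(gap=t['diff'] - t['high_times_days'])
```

10

filter rows where month in ['Jul', 'Apr', 'May']:
   month  high  days
1    May    39    24
2    Jul    41     9
6    May    20    18
7    Apr     5    18
9    Apr    12    30
10   Apr   -10    27
11   Jul    19     1
add column high_times_days = t['high'] * t['days']:
   month  high  days  high_times_days
1    May    39    24              936
2    Jul    41     9              369
6    May    20    18              360
7    Apr     5    18               90
9    Apr    12    30              360
10   Apr   -10    27             -270
11   Jul    19     1               19
add column diff = t['high_times_days'] - t['high']:
   month  high  days  high_times_days  diff
1    May    39    24              936   897
2    Jul    41     9              369   328
6    May    20    18              360   340
7    Apr     5    18               90    85
9    Apr    12    30              360   348
10   Apr   -10    27             -270  -260
11   Jul    19     1               19     0
sort by high_times_days:
   month  high  days  high_times_days  diff
10   Apr   -10    27             -270  -260
11   Jul    19     1               19     0
7    Apr     5    18               90    85
6    May    20    18              360   340
9    Apr    12    30              360   348
2    Jul    41     9              369   328
1    May    39    24              936   897
add column gap = t['diff'] - t['high_times_days']:
   month  high  days  high_times_days  diff  gap
10   Apr   -10    27             -270  -260   10
11   Jul    19     1               19     0  -19
7    Apr     5    18               90    85   -5
6    May    20    18              360   340  -20
9    Apr    12    30              360   348  -12
2    Jul    41     9              369   328  -41
1    May    39    24              936   897  -39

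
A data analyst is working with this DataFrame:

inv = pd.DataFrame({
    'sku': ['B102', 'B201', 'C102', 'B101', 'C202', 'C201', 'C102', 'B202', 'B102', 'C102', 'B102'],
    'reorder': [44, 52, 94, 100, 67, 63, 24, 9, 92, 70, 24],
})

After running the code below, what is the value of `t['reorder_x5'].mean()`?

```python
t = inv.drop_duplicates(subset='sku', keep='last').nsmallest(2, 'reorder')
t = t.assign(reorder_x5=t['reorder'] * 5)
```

82.5

drop duplicate sku (keep=last):
     sku  reorder
1   B201       52
3   B101      100
4   C202       67
5   C201       63
7   B202        9
9   C102       70
10  B102       24
take 2 rows with smallest reorder:
     sku  reorder
7   B202        9
10  B102       24
add column reorder_x5 = t['reorder'] * 5:
     sku  reorder  reorder_x5
7   B202        9          45
10  B102       24         120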